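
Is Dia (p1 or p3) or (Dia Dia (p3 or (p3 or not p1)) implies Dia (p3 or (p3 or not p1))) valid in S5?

Valid

Tableau for the negation not (Dia (p1 or p3) or (Dia Dia (p3 or (p3 or not p1)) implies Dia (p3 or (p3 or not p1)))):
1. not (Dia (p1 or p3) or (Dia Dia (p3 or (p3 or not p1)) implies Dia (p3 or (p3 or not p1)))), u
2. not Dia (p1 or p3), u   [neg-or-rule on 1]
3. not (Dia Dia (p3 or (p3 or not p1)) implies Dia (p3 or (p3 or not p1))), u   [neg-or-rule on 1]
4. Dia Dia (p3 or (p3 or not p1)), u   [neg-implies-rule on 3]
5. not Dia (p3 or (p3 or not p1)), u   [neg-implies-rule on 3]
6. not (p1 or p3), u   [neg-Dia-rule on 2 via uRu]
7. not p1, u   [neg-or-rule on 6]
8. not p3, u   [neg-or-rule on 6]
9. not (p3 or (p3 or not p1)), u   [neg-Dia-rule on 5 via uRu]
10. not (p3 or not p1), u   [neg-or-rule on 9]
11. p1, u   [neg-or-rule on 10]
Accessibility: uRu
Branch closes: p1 and not p1 both at u.
Every branch of the negation's tableau closes; the branch above is one of them.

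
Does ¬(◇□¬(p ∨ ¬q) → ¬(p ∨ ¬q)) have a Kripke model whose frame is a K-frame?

1. ¬(◇□¬(p ∨ ¬q) → ¬(p ∨ ¬q)), w0
2. ◇□¬(p ∨ ¬q), w0
3. p ∨ ¬q, w0
4. ¬q, w0
5. □¬(p ∨ ¬q), w1
Accessibility: w0Rw1

Satisfiable (open branch found)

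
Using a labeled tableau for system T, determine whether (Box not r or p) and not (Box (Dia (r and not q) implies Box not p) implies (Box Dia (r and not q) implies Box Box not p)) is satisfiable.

No, unsatisfiable

1. (Box not r or p) and not (Box (Dia (r and not q) implies Box not p) implies (Box Dia (r and not q) implies Box Box not p)), u
2. Box not r or p, u
3. not (Box (Dia (r and not q) implies Box not p) implies (Box Dia (r and not q) implies Box Box not p)), u
4. Box (Dia (r and not q) implies Box not p), u
5. not (Box Dia (r and not q) implies Box Box not p), u
6. Box Dia (r and not q), u
7. not Box Box not p, u
8. Dia (r and not q) implies Box not p, u
9. Dia (r and not q), u
10. p, u
11. not Dia (r and not q), u
12. not (r and not q), u
13. q, u
14. not Box not p, v
15. Dia (r and not q) implies Box not p, v
16. Dia (r and not q), v
17. not (r and not q), v
18. Box not p, v
19. not p, v
20. q, v
21. r and not q, w
22. r, w
23. not q, w
24. Dia (r and not q) implies Box not p, w
25. Dia (r and not q), w
26. not (r and not q), w
27. Box not p, w
28. not p, w
29. q, w
Accessibility: uRu, uRv, uRw, vRv, wRw
Branch closes: q and not q both at w.
(One branch shown.) All branches close.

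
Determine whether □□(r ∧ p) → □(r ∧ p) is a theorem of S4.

Yes, valid

Tableau for the negation ¬(□□(r ∧ p) → □(r ∧ p)):
1. ¬(□□(r ∧ p) → □(r ∧ p)), w0
2. □□(r ∧ p), w0
3. ¬□(r ∧ p), w0
4. □(r ∧ p), w0
5. r ∧ p, w0
6. r, w0
7. p, w0
8. ¬(r ∧ p), w1
9. □(r ∧ p), w1
10. r ∧ p, w1
11. r, w1
12. p, w1
13. ¬p, w1
Accessibility: w0Rw0, w0Rw1, w1Rw1
Branch closes: p and ¬p both at w1.
All branches of the negation close; one closing branch shown above.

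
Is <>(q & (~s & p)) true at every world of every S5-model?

Tableau for the negation ~<>(q & (~s & p)):
1. ~<>(q & (~s & p)), w0
2. ~(q & (~s & p)), w0
3. ~(~s & p), w0
4. ~p, w0
Accessibility: w0Rw0
The negation has an open branch (countermodel exists).

No, not valid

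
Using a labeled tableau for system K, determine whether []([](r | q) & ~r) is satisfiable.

1. []([](r | q) & ~r), 0

Satisfiable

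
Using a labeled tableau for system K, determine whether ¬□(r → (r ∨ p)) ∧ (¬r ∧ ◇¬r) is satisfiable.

1. ¬□(r → (r ∨ p)) ∧ (¬r ∧ ◇¬r), w0
2. ¬□(r → (r ∨ p)), w0
3. ¬r ∧ ◇¬r, w0
4. ¬r, w0
5. ◇¬r, w0
6. ¬(r → (r ∨ p)), w1
7. r, w1
8. ¬(r ∨ p), w1
9. ¬r, w1
10. ¬p, w1
Accessibility: w0Rw1
Branch closes: r and ¬r both at w1.
(One branch shown.) All branches close.

Unsatisfiable (every branch closes)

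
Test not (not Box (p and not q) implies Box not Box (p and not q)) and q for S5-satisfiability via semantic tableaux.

1. not (not Box (p and not q) implies Box not Box (p and not q)) and q, 0
2. not (not Box (p and not q) implies Box not Box (p and not q)), 0   [and-rule on 1]
3. q, 0   [and-rule on 1]
4. not Box (p and not q), 0   [neg-implies-rule on 2]
5. not Box not Box (p and not q), 0   [neg-implies-rule on 2]
6. not (p and not q), 1   [neg-Box-rule on 4: fresh world 1, 0R1]
7. q, 1   [neg-and-rule on 6 (branches; this branch)]
8. Box (p and not q), 2   [neg-Box-rule on 5: fresh world 2, 0R2]
9. p and not q, 0   [Box-rule on 8 via 2R0]
10. p, 0   [and-rule on 9]
11. not q, 0   [and-rule on 9]
Accessibility: 0R0, 0R1, 0R2, 1R0, 1R1, 1R2, 2R0, 2R1, 2R2
Branch closes: q and not q both at 0.
Every branch closes; the branch above is one of them.

Unsatisfiable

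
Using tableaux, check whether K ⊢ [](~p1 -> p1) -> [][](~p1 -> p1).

Not valid

Tableau for the negation ~([](~p1 -> p1) -> [][](~p1 -> p1)):
1. ~([](~p1 -> p1) -> [][](~p1 -> p1)), u
2. [](~p1 -> p1), u
3. ~[][](~p1 -> p1), u
4. ~[](~p1 -> p1), v
5. ~p1 -> p1, v
6. p1, v
7. ~(~p1 -> p1), w
8. ~p1, w
Accessibility: uRv, vRw
The negation has an open branch (countermodel exists).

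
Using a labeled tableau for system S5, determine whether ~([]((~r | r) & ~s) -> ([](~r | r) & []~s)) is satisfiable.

Unsatisfiable (every branch closes)

1. ~([]((~r | r) & ~s) -> ([](~r | r) & []~s)), u
2. []((~r | r) & ~s), u
3. ~([](~r | r) & []~s), u
4. (~r | r) & ~s, u
5. ~r | r, u
6. ~s, u
7. ~[]~s, u
8. r, u
9. s, v
10. (~r | r) & ~s, v
11. ~r | r, v
12. ~s, v
Accessibility: uRu, uRv, vRu, vRv
Branch closes: s and ~s both at v.
All branches of the tableau close; one closing branch shown above.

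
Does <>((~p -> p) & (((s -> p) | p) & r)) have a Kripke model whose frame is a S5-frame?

Satisfiable

1. <>((~p -> p) & (((s -> p) | p) & r)), u
2. (~p -> p) & (((s -> p) | p) & r), v
3. ~p -> p, v
4. ((s -> p) | p) & r, v
5. (s -> p) | p, v
6. r, v
7. p, v
Accessibility: uRu, uRv, vRu, vRv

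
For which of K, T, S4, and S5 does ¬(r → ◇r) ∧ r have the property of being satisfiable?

T-tableau for the formula:
1. ¬(r → ◇r) ∧ r, u
2. ¬(r → ◇r), u
3. r, u
4. ¬◇r, u
5. ¬r, u
Accessibility: uRu
Branch closes: r and ¬r both at u.
Every branch closes (one shown): unsatisfiable in T, hence also in S4, S5 (every S4/S5-frame is a T-frame).
K-tableau for the formula:
1. ¬(r → ◇r) ∧ r, u
2. ¬(r → ◇r), u
3. r, u
4. ¬◇r, u
Complete open branch: satisfiable in K.

K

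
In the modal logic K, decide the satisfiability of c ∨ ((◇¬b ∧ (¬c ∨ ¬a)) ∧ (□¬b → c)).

Satisfiable

1. c ∨ ((◇¬b ∧ (¬c ∨ ¬a)) ∧ (□¬b → c)), w0
2. (◇¬b ∧ (¬c ∨ ¬a)) ∧ (□¬b → c), w0   [∨-rule on 1 (branches; this branch)]
3. ◇¬b ∧ (¬c ∨ ¬a), w0   [∧-rule on 2]
4. □¬b → c, w0   [∧-rule on 2]
5. ◇¬b, w0   [∧-rule on 3]
6. ¬c ∨ ¬a, w0   [∧-rule on 3]
7. c, w0   [→-rule on 4 (branches; this branch)]
8. ¬a, w0   [∨-rule on 6 (branches; this branch)]
9. ¬b, w1   [◇-rule on 5: fresh world w1, w0Rw1]
Accessibility: w0Rw1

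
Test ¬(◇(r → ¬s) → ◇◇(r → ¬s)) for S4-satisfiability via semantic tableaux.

1. ¬(◇(r → ¬s) → ◇◇(r → ¬s)), w0
2. ◇(r → ¬s), w0
3. ¬◇◇(r → ¬s), w0
4. ¬◇(r → ¬s), w0
5. ¬(r → ¬s), w0
6. r, w0
7. s, w0
8. r → ¬s, w1
9. ¬◇(r → ¬s), w1
10. ¬(r → ¬s), w1
11. r, w1
12. s, w1
13. ¬s, w1
Accessibility: w0Rw0, w0Rw1, w1Rw1
Branch closes: s and ¬s both at w1.
(One branch shown.) All branches close.

Unsatisfiable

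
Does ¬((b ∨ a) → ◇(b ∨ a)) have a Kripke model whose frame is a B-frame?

No, unsatisfiable

1. ¬((b ∨ a) → ◇(b ∨ a)), u
2. b ∨ a, u
3. ¬◇(b ∨ a), u
4. ¬(b ∨ a), u
5. ¬b, u
6. ¬a, u
7. a, u
Accessibility: uRu
Branch closes: a and ¬a both at u.
(One branch shown.) All branches close.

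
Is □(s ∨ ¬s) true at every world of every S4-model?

Valid

Tableau for the negation ¬□(s ∨ ¬s):
1. ¬□(s ∨ ¬s), w0
2. ¬(s ∨ ¬s), w1   [¬□-rule on 1: fresh world w1, w0Rw1]
3. ¬s, w1   [¬∨-rule on 2]
4. s, w1   [¬∨-rule on 2]
Accessibility: w0Rw0, w0Rw1, w1Rw1
Branch closes: s and ¬s both at w1.
Every branch of the negation's tableau closes; the branch above is one of them.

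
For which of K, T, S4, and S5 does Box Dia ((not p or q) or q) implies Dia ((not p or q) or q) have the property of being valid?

K-tableau for the negation not (Box Dia ((not p or q) or q) implies Dia ((not p or q) or q)):
1. not (Box Dia ((not p or q) or q) implies Dia ((not p or q) or q)), w0
2. Box Dia ((not p or q) or q), w0
3. not Dia ((not p or q) or q), w0
Complete open branch: countermodel on a K-frame, so not valid in K.
T-tableau for the negation not (Box Dia ((not p or q) or q) implies Dia ((not p or q) or q)):
1. not (Box Dia ((not p or q) or q) implies Dia ((not p or q) or q)), w0
2. Box Dia ((not p or q) or q), w0
3. not Dia ((not p or q) or q), w0
4. Dia ((not p or q) or q), w0
5. not ((not p or q) or q), w0
6. not (not p or q), w0
7. not q, w0
8. p, w0
9. (not p or q) or q, w1
10. Dia ((not p or q) or q), w1
11. not ((not p or q) or q), w1
12. not (not p or q), w1
13. not q, w1
14. p, w1
15. not p or q, w1
16. q, w1
Accessibility: w0Rw0, w0Rw1, w1Rw1
Branch closes: q and not q both at w1.
Every branch closes (one shown): valid in T, hence also in S4, S5 (every theorem of T is a theorem of S4 and S5).

T, S4, S5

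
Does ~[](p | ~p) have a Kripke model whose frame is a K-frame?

1. ~[](p | ~p), w0
2. ~(p | ~p), w1   [~[]-rule on 1: fresh world w1, w0Rw1]
3. ~p, w1   [~|-rule on 2]
4. p, w1   [~|-rule on 2]
Accessibility: w0Rw1
Branch closes: p and ~p both at w1.
(One branch shown.) All branches close.

Unsatisfiable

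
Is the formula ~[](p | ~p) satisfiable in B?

Unsatisfiable

1. ~[](p | ~p), u
2. ~(p | ~p), v
3. ~p, v
4. p, v
Accessibility: uRu, uRv, vRu, vRv
Branch closes: p and ~p both at v.
Every branch closes; the branch above is one of them.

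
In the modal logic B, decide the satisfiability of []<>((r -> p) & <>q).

Satisfiable

1. []<>((r -> p) & <>q), u
2. <>((r -> p) & <>q), u   [[]-rule on 1 via uRu]
3. (r -> p) & <>q, v   [<>-rule on 2: fresh world v, uRv]
4. r -> p, v   [&-rule on 3]
5. <>q, v   [&-rule on 3]
6. <>((r -> p) & <>q), v   [[]-rule on 1 via uRv]
7. p, v   [->-rule on 4 (branches; this branch)]
8. q, w   [<>-rule on 5: fresh world w, vRw]
9. (r -> p) & <>q, x   [<>-rule on 6: fresh world x, vRx]
10. r -> p, x   [&-rule on 9]
11. <>q, x   [&-rule on 9]
12. p, x   [->-rule on 10 (branches; this branch)]
13. q, y   [<>-rule on 11: fresh world y, xRy]
Accessibility: uRu, uRv, vRu, vRv, vRw, vRx, wRv, wRw, xRv, xRx, xRy, yRx, yRy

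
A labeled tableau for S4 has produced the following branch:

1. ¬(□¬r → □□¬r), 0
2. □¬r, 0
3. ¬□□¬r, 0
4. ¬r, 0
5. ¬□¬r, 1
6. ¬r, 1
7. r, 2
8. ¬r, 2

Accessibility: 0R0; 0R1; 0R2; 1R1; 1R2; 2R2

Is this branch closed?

Closed

Both r and ¬r appear at 2.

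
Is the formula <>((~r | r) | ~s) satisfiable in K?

Satisfiable

1. <>((~r | r) | ~s), 0
2. (~r | r) | ~s, 1
3. ~s, 1
Accessibility: 0R1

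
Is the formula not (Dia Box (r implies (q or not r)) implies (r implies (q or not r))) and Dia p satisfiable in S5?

1. not (Dia Box (r implies (q or not r)) implies (r implies (q or not r))) and Dia p, u
2. not (Dia Box (r implies (q or not r)) implies (r implies (q or not r))), u   [and-rule on 1]
3. Dia p, u   [and-rule on 1]
4. Dia Box (r implies (q or not r)), u   [neg-implies-rule on 2]
5. not (r implies (q or not r)), u   [neg-implies-rule on 2]
6. r, u   [neg-implies-rule on 5]
7. not (q or not r), u   [neg-implies-rule on 5]
8. not q, u   [neg-or-rule on 7]
9. p, v   [Dia-rule on 3: fresh world v, uRv]
10. Box (r implies (q or not r)), w   [Dia-rule on 4: fresh world w, uRw]
11. r implies (q or not r), u   [Box-rule on 10 via wRu]
12. r implies (q or not r), v   [Box-rule on 10 via wRv]
13. r implies (q or not r), w   [Box-rule on 10 via wRw]
14. q or not r, u   [implies-rule on 11 (branches; this branch)]
15. q or not r, v   [implies-rule on 12 (branches; this branch)]
16. q or not r, w   [implies-rule on 13 (branches; this branch)]
17. not r, u   [or-rule on 14 (branches; this branch)]
Accessibility: uRu, uRv, uRw, vRu, vRv, vRw, wRu, wRv, wRw
Branch closes: r and not r both at u.
(One branch shown.) All branches close.

Unsatisfiable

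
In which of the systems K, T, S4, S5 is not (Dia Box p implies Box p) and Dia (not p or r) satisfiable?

S4-tableau for the formula:
1. not (Dia Box p implies Box p) and Dia (not p or r), u
2. not (Dia Box p implies Box p), u
3. Dia (not p or r), u
4. Dia Box p, u
5. not Box p, u
6. not p or r, v
7. r, v
8. Box p, w
9. p, w
10. not p, x
Accessibility: uRu, uRv, uRw, uRx, vRv, wRw, xRx
Complete open branch: satisfiable in S4, hence also in K, T (this S4-model is also a K-model and a T-model).
S5-tableau for the formula:
1. not (Dia Box p implies Box p) and Dia (not p or r), u
2. not (Dia Box p implies Box p), u
3. Dia (not p or r), u
4. Dia Box p, u
5. not Box p, u
6. not p or r, v
7. r, v
8. Box p, w
9. p, u
10. p, v
11. p, w
12. not p, x
13. p, x
Accessibility: uRu, uRv, uRw, uRx, vRu, vRv, vRw, vRx, wRu, wRv, wRw, wRx, xRu, xRv, xRw, xRx
Branch closes: p and not p both at x.
Every branch closes (one shown): unsatisfiable in S5.

K, T, S4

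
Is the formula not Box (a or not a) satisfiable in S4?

No, unsatisfiable

1. not Box (a or not a), 0
2. not (a or not a), 1   [neg-Box-rule on 1: fresh world 1, 0R1]
3. not a, 1   [neg-or-rule on 2]
4. a, 1   [neg-or-rule on 2]
Accessibility: 0R0, 0R1, 1R1
Branch closes: a and not a both at 1.
(One branch shown.) All branches close.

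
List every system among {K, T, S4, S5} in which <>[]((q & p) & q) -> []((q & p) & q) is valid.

S5

S5-tableau for the negation ~(<>[]((q & p) & q) -> []((q & p) & q)):
1. ~(<>[]((q & p) & q) -> []((q & p) & q)), u
2. <>[]((q & p) & q), u
3. ~[]((q & p) & q), u
4. []((q & p) & q), v
5. (q & p) & q, u
6. q & p, u
7. q, u
8. p, u
9. (q & p) & q, v
10. q & p, v
11. q, v
12. p, v
13. ~((q & p) & q), w
14. (q & p) & q, w
15. q & p, w
16. q, w
17. p, w
18. ~(q & p), w
19. ~p, w
Accessibility: uRu, uRv, uRw, vRu, vRv, vRw, wRu, wRv, wRw
Branch closes: p and ~p both at w.
Every branch closes (one shown): valid in S5.
S4-tableau for the negation ~(<>[]((q & p) & q) -> []((q & p) & q)):
1. ~(<>[]((q & p) & q) -> []((q & p) & q)), u
2. <>[]((q & p) & q), u
3. ~[]((q & p) & q), u
4. []((q & p) & q), v
5. (q & p) & q, v
6. q & p, v
7. q, v
8. p, v
9. ~((q & p) & q), w
10. ~q, w
Accessibility: uRu, uRv, uRw, vRv, wRw
Complete open branch: countermodel on an S4-frame, so not valid in S4, nor in K, T (the same frame is also a K-frame and a T-frame).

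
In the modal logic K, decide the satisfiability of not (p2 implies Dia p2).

1. not (p2 implies Dia p2), w0
2. p2, w0   [neg-implies-rule on 1]
3. not Dia p2, w0   [neg-implies-rule on 1]

Satisfiable (open branch found)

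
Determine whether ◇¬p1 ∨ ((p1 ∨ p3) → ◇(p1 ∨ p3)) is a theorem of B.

Tableau for the negation ¬(◇¬p1 ∨ ((p1 ∨ p3) → ◇(p1 ∨ p3))):
1. ¬(◇¬p1 ∨ ((p1 ∨ p3) → ◇(p1 ∨ p3))), 0
2. ¬◇¬p1, 0
3. ¬((p1 ∨ p3) → ◇(p1 ∨ p3)), 0
4. p1 ∨ p3, 0
5. ¬◇(p1 ∨ p3), 0
6. p1, 0
7. ¬(p1 ∨ p3), 0
8. ¬p1, 0
9. ¬p3, 0
Accessibility: 0R0
Branch closes: p1 and ¬p1 both at 0.
All branches of the negation close; one closing branch shown above.

Valid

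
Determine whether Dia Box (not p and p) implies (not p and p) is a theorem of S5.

Yes, valid

Tableau for the negation not (Dia Box (not p and p) implies (not p and p)):
1. not (Dia Box (not p and p) implies (not p and p)), u
2. Dia Box (not p and p), u
3. not (not p and p), u
4. not p, u
5. Box (not p and p), v
6. not p and p, u
7. p, u
Accessibility: uRu, uRv, vRu, vRv
Branch closes: p and not p both at u.
Every branch of the negation's tableau closes; the branch above is one of them.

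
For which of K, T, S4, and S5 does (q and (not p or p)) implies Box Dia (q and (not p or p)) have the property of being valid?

S5-tableau for the negation not ((q and (not p or p)) implies Box Dia (q and (not p or p))):
1. not ((q and (not p or p)) implies Box Dia (q and (not p or p))), 0
2. q and (not p or p), 0
3. not Box Dia (q and (not p or p)), 0
4. q, 0
5. not p or p, 0
6. p, 0
7. not Dia (q and (not p or p)), 1
8. not (q and (not p or p)), 0
9. not (q and (not p or p)), 1
10. not (not p or p), 0
11. not p, 0
Accessibility: 0R0, 0R1, 1R0, 1R1
Branch closes: p and not p both at 0.
Every branch closes (one shown): valid in S5.
S4-tableau for the negation not ((q and (not p or p)) implies Box Dia (q and (not p or p))):
1. not ((q and (not p or p)) implies Box Dia (q and (not p or p))), 0
2. q and (not p or p), 0
3. not Box Dia (q and (not p or p)), 0
4. q, 0
5. not p or p, 0
6. p, 0
7. not Dia (q and (not p or p)), 1
8. not (q and (not p or p)), 1
9. not q, 1
Accessibility: 0R0, 0R1, 1R1
Complete open branch: countermodel on an S4-frame, so not valid in S4, nor in K, T (the same frame is also a K-frame and a T-frame).

S5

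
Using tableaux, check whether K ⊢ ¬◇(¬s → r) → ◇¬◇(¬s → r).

Tableau for the negation ¬(¬◇(¬s → r) → ◇¬◇(¬s → r)):
1. ¬(¬◇(¬s → r) → ◇¬◇(¬s → r)), w0
2. ¬◇(¬s → r), w0   [¬→-rule on 1]
3. ¬◇¬◇(¬s → r), w0   [¬→-rule on 1]
The negation has an open branch (countermodel exists).

Not valid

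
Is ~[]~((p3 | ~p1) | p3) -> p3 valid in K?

Invalid (countermodel exists)

Tableau for the negation ~(~[]~((p3 | ~p1) | p3) -> p3):
1. ~(~[]~((p3 | ~p1) | p3) -> p3), u
2. ~[]~((p3 | ~p1) | p3), u   [~->-rule on 1]
3. ~p3, u   [~->-rule on 1]
4. (p3 | ~p1) | p3, v   [~[]-rule on 2: fresh world v, uRv]
5. p3, v   [|-rule on 4 (branches; this branch)]
Accessibility: uRv
The negation has an open branch (countermodel exists).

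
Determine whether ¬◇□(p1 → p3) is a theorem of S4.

Not valid

Tableau for the negation ◇□(p1 → p3):
1. ◇□(p1 → p3), u
2. □(p1 → p3), v
3. p1 → p3, v
4. p3, v
Accessibility: uRu, uRv, vRv
The negation has an open branch (countermodel exists).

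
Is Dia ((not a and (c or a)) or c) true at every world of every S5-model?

Invalid (countermodel exists)

Tableau for the negation not Dia ((not a and (c or a)) or c):
1. not Dia ((not a and (c or a)) or c), 0
2. not ((not a and (c or a)) or c), 0
3. not (not a and (c or a)), 0
4. not c, 0
5. not (c or a), 0
6. not a, 0
Accessibility: 0R0
The negation has an open branch (countermodel exists).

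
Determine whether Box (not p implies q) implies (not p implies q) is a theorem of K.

No, not valid

Tableau for the negation not (Box (not p implies q) implies (not p implies q)):
1. not (Box (not p implies q) implies (not p implies q)), 0
2. Box (not p implies q), 0
3. not (not p implies q), 0
4. not p, 0
5. not q, 0
The negation has an open branch (countermodel exists).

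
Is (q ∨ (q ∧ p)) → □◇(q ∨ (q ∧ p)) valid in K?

Tableau for the negation ¬((q ∨ (q ∧ p)) → □◇(q ∨ (q ∧ p))):
1. ¬((q ∨ (q ∧ p)) → □◇(q ∨ (q ∧ p))), u
2. q ∨ (q ∧ p), u
3. ¬□◇(q ∨ (q ∧ p)), u
4. q ∧ p, u
5. q, u
6. p, u
7. ¬◇(q ∨ (q ∧ p)), v
Accessibility: uRv
The negation has an open branch (countermodel exists).

No, not valid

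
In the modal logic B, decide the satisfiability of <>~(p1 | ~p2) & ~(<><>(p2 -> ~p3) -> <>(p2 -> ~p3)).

1. <>~(p1 | ~p2) & ~(<><>(p2 -> ~p3) -> <>(p2 -> ~p3)), 0
2. <>~(p1 | ~p2), 0
3. ~(<><>(p2 -> ~p3) -> <>(p2 -> ~p3)), 0
4. <><>(p2 -> ~p3), 0
5. ~<>(p2 -> ~p3), 0
6. ~(p2 -> ~p3), 0
7. p2, 0
8. p3, 0
9. ~(p1 | ~p2), 1
10. ~p1, 1
11. p2, 1
12. ~(p2 -> ~p3), 1
13. p3, 1
14. <>(p2 -> ~p3), 2
15. ~(p2 -> ~p3), 2
16. p2, 2
17. p3, 2
18. p2 -> ~p3, 3
19. ~p3, 3
Accessibility: 0R0, 0R1, 0R2, 1R0, 1R1, 2R0, 2R2, 2R3, 3R2, 3R3

Satisfiable (open branch found)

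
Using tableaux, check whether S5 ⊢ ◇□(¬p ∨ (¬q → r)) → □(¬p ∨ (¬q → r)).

Tableau for the negation ¬(◇□(¬p ∨ (¬q → r)) → □(¬p ∨ (¬q → r))):
1. ¬(◇□(¬p ∨ (¬q → r)) → □(¬p ∨ (¬q → r))), w0
2. ◇□(¬p ∨ (¬q → r)), w0
3. ¬□(¬p ∨ (¬q → r)), w0
4. □(¬p ∨ (¬q → r)), w1
5. ¬p ∨ (¬q → r), w0
6. ¬p ∨ (¬q → r), w1
7. ¬q → r, w0
8. ¬q → r, w1
9. r, w0
10. r, w1
11. ¬(¬p ∨ (¬q → r)), w2
12. p, w2
13. ¬(¬q → r), w2
14. ¬q, w2
15. ¬r, w2
16. ¬p ∨ (¬q → r), w2
17. ¬q → r, w2
18. r, w2
Accessibility: w0Rw0, w0Rw1, w0Rw2, w1Rw0, w1Rw1, w1Rw2, w2Rw0, w2Rw1, w2Rw2
Branch closes: r and ¬r both at w2.
Every branch of the negation's tableau closes; the branch above is one of them.

Valid in S5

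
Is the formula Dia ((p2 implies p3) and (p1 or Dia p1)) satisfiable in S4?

1. Dia ((p2 implies p3) and (p1 or Dia p1)), 0
2. (p2 implies p3) and (p1 or Dia p1), 1
3. p2 implies p3, 1
4. p1 or Dia p1, 1
5. p3, 1
6. Dia p1, 1
7. p1, 2
Accessibility: 0R0, 0R1, 0R2, 1R1, 1R2, 2R2

Yes, satisfiable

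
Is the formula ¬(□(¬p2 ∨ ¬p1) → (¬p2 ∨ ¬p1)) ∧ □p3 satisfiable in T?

1. ¬(□(¬p2 ∨ ¬p1) → (¬p2 ∨ ¬p1)) ∧ □p3, u
2. ¬(□(¬p2 ∨ ¬p1) → (¬p2 ∨ ¬p1)), u
3. □p3, u
4. □(¬p2 ∨ ¬p1), u
5. ¬(¬p2 ∨ ¬p1), u
6. p2, u
7. p1, u
8. p3, u
9. ¬p2 ∨ ¬p1, u
10. ¬p1, u
Accessibility: uRu
Branch closes: p1 and ¬p1 both at u.
All branches of the tableau close; one closing branch shown above.

No, unsatisfiable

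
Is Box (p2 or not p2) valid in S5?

Valid

Tableau for the negation not Box (p2 or not p2):
1. not Box (p2 or not p2), 0
2. not (p2 or not p2), 1   [neg-Box-rule on 1: fresh world 1, 0R1]
3. not p2, 1   [neg-or-rule on 2]
4. p2, 1   [neg-or-rule on 2]
Accessibility: 0R0, 0R1, 1R0, 1R1
Branch closes: p2 and not p2 both at 1.
All branches of the negation close; one closing branch shown above.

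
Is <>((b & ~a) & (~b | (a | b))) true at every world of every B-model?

Tableau for the negation ~<>((b & ~a) & (~b | (a | b))):
1. ~<>((b & ~a) & (~b | (a | b))), u
2. ~((b & ~a) & (~b | (a | b))), u   [~<>-rule on 1 via uRu]
3. ~(b & ~a), u   [~&-rule on 2 (branches; this branch)]
4. a, u   [~&-rule on 3 (branches; this branch)]
Accessibility: uRu
The negation has an open branch (countermodel exists).

Invalid (countermodel exists)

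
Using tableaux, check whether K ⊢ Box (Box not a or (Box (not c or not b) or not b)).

Not valid

Tableau for the negation not Box (Box not a or (Box (not c or not b) or not b)):
1. not Box (Box not a or (Box (not c or not b) or not b)), u
2. not (Box not a or (Box (not c or not b) or not b)), v
3. not Box not a, v
4. not (Box (not c or not b) or not b), v
5. not Box (not c or not b), v
6. b, v
7. a, w
8. not (not c or not b), x
9. c, x
10. b, x
Accessibility: uRv, vRw, vRx
The negation has an open branch (countermodel exists).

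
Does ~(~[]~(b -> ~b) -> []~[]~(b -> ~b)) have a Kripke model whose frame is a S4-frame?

Satisfiable (open branch found)

1. ~(~[]~(b -> ~b) -> []~[]~(b -> ~b)), u
2. ~[]~(b -> ~b), u
3. ~[]~[]~(b -> ~b), u
4. b -> ~b, v
5. ~b, v
6. []~(b -> ~b), w
7. ~(b -> ~b), w
8. b, w
Accessibility: uRu, uRv, uRw, vRv, wRw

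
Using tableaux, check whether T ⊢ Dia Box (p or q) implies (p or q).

Invalid (countermodel exists)

Tableau for the negation not (Dia Box (p or q) implies (p or q)):
1. not (Dia Box (p or q) implies (p or q)), 0
2. Dia Box (p or q), 0   [neg-implies-rule on 1]
3. not (p or q), 0   [neg-implies-rule on 1]
4. not p, 0   [neg-or-rule on 3]
5. not q, 0   [neg-or-rule on 3]
6. Box (p or q), 1   [Dia-rule on 2: fresh world 1, 0R1]
7. p or q, 1   [Box-rule on 6 via 1R1]
8. q, 1   [or-rule on 7 (branches; this branch)]
Accessibility: 0R0, 0R1, 1R1
The negation has an open branch (countermodel exists).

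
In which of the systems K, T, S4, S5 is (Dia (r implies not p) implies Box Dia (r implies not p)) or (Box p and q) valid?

S5-tableau for the negation not ((Dia (r implies not p) implies Box Dia (r implies not p)) or (Box p and q)):
1. not ((Dia (r implies not p) implies Box Dia (r implies not p)) or (Box p and q)), w0
2. not (Dia (r implies not p) implies Box Dia (r implies not p)), w0   [neg-or-rule on 1]
3. not (Box p and q), w0   [neg-or-rule on 1]
4. Dia (r implies not p), w0   [neg-implies-rule on 2]
5. not Box Dia (r implies not p), w0   [neg-implies-rule on 2]
6. not q, w0   [neg-and-rule on 3 (branches; this branch)]
7. r implies not p, w1   [Dia-rule on 4: fresh world w1, w0Rw1]
8. not p, w1   [implies-rule on 7 (branches; this branch)]
9. not Dia (r implies not p), w2   [neg-Box-rule on 5: fresh world w2, w0Rw2]
10. not (r implies not p), w0   [neg-Dia-rule on 9 via w2Rw0]
11. r, w0   [neg-implies-rule on 10]
12. p, w0   [neg-implies-rule on 10]
13. not (r implies not p), w1   [neg-Dia-rule on 9 via w2Rw1]
14. r, w1   [neg-implies-rule on 13]
15. p, w1   [neg-implies-rule on 13]
Accessibility: w0Rw0, w0Rw1, w0Rw2, w1Rw0, w1Rw1, w1Rw2, w2Rw0, w2Rw1, w2Rw2
Branch closes: p and not p both at w1.
Every branch closes (one shown): valid in S5.
S4-tableau for the negation not ((Dia (r implies not p) implies Box Dia (r implies not p)) or (Box p and q)):
1. not ((Dia (r implies not p) implies Box Dia (r implies not p)) or (Box p and q)), w0
2. not (Dia (r implies not p) implies Box Dia (r implies not p)), w0   [neg-or-rule on 1]
3. not (Box p and q), w0   [neg-or-rule on 1]
4. Dia (r implies not p), w0   [neg-implies-rule on 2]
5. not Box Dia (r implies not p), w0   [neg-implies-rule on 2]
6. not q, w0   [neg-and-rule on 3 (branches; this branch)]
7. r implies not p, w1   [Dia-rule on 4: fresh world w1, w0Rw1]
8. not p, w1   [implies-rule on 7 (branches; this branch)]
9. not Dia (r implies not p), w2   [neg-Box-rule on 5: fresh world w2, w0Rw2]
10. not (r implies not p), w2   [neg-Dia-rule on 9 via w2Rw2]
11. r, w2   [neg-implies-rule on 10]
12. p, w2   [neg-implies-rule on 10]
Accessibility: w0Rw0, w0Rw1, w0Rw2, w1Rw1, w2Rw2
Complete open branch: countermodel on an S4-frame, so not valid in S4, nor in K, T (the same frame is also a K-frame and a T-frame).

S5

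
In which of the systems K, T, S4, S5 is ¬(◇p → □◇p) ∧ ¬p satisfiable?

S5-tableau for the formula:
1. ¬(◇p → □◇p) ∧ ¬p, 0
2. ¬(◇p → □◇p), 0   [∧-rule on 1]
3. ¬p, 0   [∧-rule on 1]
4. ◇p, 0   [¬→-rule on 2]
5. ¬□◇p, 0   [¬→-rule on 2]
6. p, 1   [◇-rule on 4: fresh world 1, 0R1]
7. ¬◇p, 2   [¬□-rule on 5: fresh world 2, 0R2]
8. ¬p, 1   [¬◇-rule on 7 via 2R1]
Accessibility: 0R0, 0R1, 0R2, 1R0, 1R1, 1R2, 2R0, 2R1, 2R2
Branch closes: p and ¬p both at 1.
Every branch closes (one shown): unsatisfiable in S5.
S4-tableau for the formula:
1. ¬(◇p → □◇p) ∧ ¬p, 0
2. ¬(◇p → □◇p), 0   [∧-rule on 1]
3. ¬p, 0   [∧-rule on 1]
4. ◇p, 0   [¬→-rule on 2]
5. ¬□◇p, 0   [¬→-rule on 2]
6. p, 1   [◇-rule on 4: fresh world 1, 0R1]
7. ¬◇p, 2   [¬□-rule on 5: fresh world 2, 0R2]
8. ¬p, 2   [¬◇-rule on 7 via 2R2]
Accessibility: 0R0, 0R1, 0R2, 1R1, 2R2
Complete open branch: satisfiable in S4, hence also in K, T (this S4-model is also a K-model and a T-model).

K, T, S4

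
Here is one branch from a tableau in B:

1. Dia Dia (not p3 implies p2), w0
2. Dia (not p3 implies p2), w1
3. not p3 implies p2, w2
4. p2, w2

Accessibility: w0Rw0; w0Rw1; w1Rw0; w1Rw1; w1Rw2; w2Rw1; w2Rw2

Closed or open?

There is no literal clash: for every atom and world, at most one sign appears.

Open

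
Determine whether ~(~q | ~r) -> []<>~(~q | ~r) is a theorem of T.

Tableau for the negation ~(~(~q | ~r) -> []<>~(~q | ~r)):
1. ~(~(~q | ~r) -> []<>~(~q | ~r)), u
2. ~(~q | ~r), u   [~->-rule on 1]
3. ~[]<>~(~q | ~r), u   [~->-rule on 1]
4. q, u   [~|-rule on 2]
5. r, u   [~|-rule on 2]
6. ~<>~(~q | ~r), v   [~[]-rule on 3: fresh world v, uRv]
7. ~q | ~r, v   [~<>-rule on 6 via vRv]
8. ~r, v   [|-rule on 7 (branches; this branch)]
Accessibility: uRu, uRv, vRv
The negation has an open branch (countermodel exists).

Not valid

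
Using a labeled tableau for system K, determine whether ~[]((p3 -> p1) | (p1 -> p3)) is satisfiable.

1. ~[]((p3 -> p1) | (p1 -> p3)), 0
2. ~((p3 -> p1) | (p1 -> p3)), 1
3. ~(p3 -> p1), 1
4. ~(p1 -> p3), 1
5. p3, 1
6. ~p1, 1
7. p1, 1
8. ~p3, 1
Accessibility: 0R1
Branch closes: p1 and ~p1 both at 1.
Every branch closes; the branch above is one of them.

No, unsatisfiable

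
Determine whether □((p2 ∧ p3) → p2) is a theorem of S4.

Valid

Tableau for the negation ¬□((p2 ∧ p3) → p2):
1. ¬□((p2 ∧ p3) → p2), u
2. ¬((p2 ∧ p3) → p2), v
3. p2 ∧ p3, v
4. ¬p2, v
5. p2, v
6. p3, v
Accessibility: uRu, uRv, vRv
Branch closes: p2 and ¬p2 both at v.
Every branch of the negation's tableau closes; the branch above is one of them.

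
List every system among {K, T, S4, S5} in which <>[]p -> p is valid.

S5

S5-tableau for the negation ~(<>[]p -> p):
1. ~(<>[]p -> p), u
2. <>[]p, u
3. ~p, u
4. []p, v
5. p, u
Accessibility: uRu, uRv, vRu, vRv
Branch closes: p and ~p both at u.
Every branch closes (one shown): valid in S5.
S4-tableau for the negation ~(<>[]p -> p):
1. ~(<>[]p -> p), u
2. <>[]p, u
3. ~p, u
4. []p, v
5. p, v
Accessibility: uRu, uRv, vRv
Complete open branch: countermodel on an S4-frame, so not valid in S4, nor in K, T (the same frame is also a K-frame and a T-frame).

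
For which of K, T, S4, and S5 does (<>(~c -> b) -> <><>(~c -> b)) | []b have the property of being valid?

T, S4, S5

K-tableau for the negation ~((<>(~c -> b) -> <><>(~c -> b)) | []b):
1. ~((<>(~c -> b) -> <><>(~c -> b)) | []b), w0
2. ~(<>(~c -> b) -> <><>(~c -> b)), w0   [~|-rule on 1]
3. ~[]b, w0   [~|-rule on 1]
4. <>(~c -> b), w0   [~->-rule on 2]
5. ~<><>(~c -> b), w0   [~->-rule on 2]
6. ~b, w1   [~[]-rule on 3: fresh world w1, w0Rw1]
7. ~<>(~c -> b), w1   [~<>-rule on 5 via w0Rw1]
8. ~c -> b, w2   [<>-rule on 4: fresh world w2, w0Rw2]
9. ~<>(~c -> b), w2   [~<>-rule on 5 via w0Rw2]
10. b, w2   [->-rule on 8 (branches; this branch)]
Accessibility: w0Rw1, w0Rw2
Complete open branch: countermodel on a K-frame, so not valid in K.
T-tableau for the negation ~((<>(~c -> b) -> <><>(~c -> b)) | []b):
1. ~((<>(~c -> b) -> <><>(~c -> b)) | []b), w0
2. ~(<>(~c -> b) -> <><>(~c -> b)), w0   [~|-rule on 1]
3. ~[]b, w0   [~|-rule on 1]
4. <>(~c -> b), w0   [~->-rule on 2]
5. ~<><>(~c -> b), w0   [~->-rule on 2]
6. ~<>(~c -> b), w0   [~<>-rule on 5 via w0Rw0]
7. ~(~c -> b), w0   [~<>-rule on 6 via w0Rw0]
8. ~c, w0   [~->-rule on 7]
9. ~b, w0   [~->-rule on 7]
10. ~b, w1   [~[]-rule on 3: fresh world w1, w0Rw1]
11. ~<>(~c -> b), w1   [~<>-rule on 5 via w0Rw1]
12. ~(~c -> b), w1   [~<>-rule on 6 via w0Rw1]
13. ~c, w1   [~->-rule on 12]
14. ~c -> b, w2   [<>-rule on 4: fresh world w2, w0Rw2]
15. ~<>(~c -> b), w2   [~<>-rule on 5 via w0Rw2]
16. ~(~c -> b), w2   [~<>-rule on 6 via w0Rw2]
17. ~c, w2   [~->-rule on 16]
18. ~b, w2   [~->-rule on 16]
19. b, w2   [->-rule on 14 (branches; this branch)]
Accessibility: w0Rw0, w0Rw1, w0Rw2, w1Rw1, w2Rw2
Branch closes: b and ~b both at w2.
Every branch closes (one shown): valid in T, hence also in S4, S5 (every theorem of T is a theorem of S4 and S5).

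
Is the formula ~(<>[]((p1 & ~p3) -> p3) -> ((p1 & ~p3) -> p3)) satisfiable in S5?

No, unsatisfiable

1. ~(<>[]((p1 & ~p3) -> p3) -> ((p1 & ~p3) -> p3)), 0
2. <>[]((p1 & ~p3) -> p3), 0   [~->-rule on 1]
3. ~((p1 & ~p3) -> p3), 0   [~->-rule on 1]
4. p1 & ~p3, 0   [~->-rule on 3]
5. ~p3, 0   [~->-rule on 3]
6. p1, 0   [&-rule on 4]
7. []((p1 & ~p3) -> p3), 1   [<>-rule on 2: fresh world 1, 0R1]
8. (p1 & ~p3) -> p3, 0   [[]-rule on 7 via 1R0]
9. (p1 & ~p3) -> p3, 1   [[]-rule on 7 via 1R1]
10. ~(p1 & ~p3), 0   [->-rule on 8 (branches; this branch)]
11. p3, 1   [->-rule on 9 (branches; this branch)]
12. p3, 0   [~&-rule on 10 (branches; this branch)]
Accessibility: 0R0, 0R1, 1R0, 1R1
Branch closes: p3 and ~p3 both at 0.
Every branch closes; the branch above is one of them.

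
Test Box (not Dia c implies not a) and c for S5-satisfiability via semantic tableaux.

Satisfiable (open branch found)

1. Box (not Dia c implies not a) and c, w0
2. Box (not Dia c implies not a), w0
3. c, w0
4. not Dia c implies not a, w0
5. not a, w0
Accessibility: w0Rw0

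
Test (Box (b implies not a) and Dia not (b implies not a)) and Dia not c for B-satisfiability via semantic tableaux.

No, unsatisfiable

1. (Box (b implies not a) and Dia not (b implies not a)) and Dia not c, w0
2. Box (b implies not a) and Dia not (b implies not a), w0   [and-rule on 1]
3. Dia not c, w0   [and-rule on 1]
4. Box (b implies not a), w0   [and-rule on 2]
5. Dia not (b implies not a), w0   [and-rule on 2]
6. b implies not a, w0   [Box-rule on 4 via w0Rw0]
7. not a, w0   [implies-rule on 6 (branches; this branch)]
8. not c, w1   [Dia-rule on 3: fresh world w1, w0Rw1]
9. b implies not a, w1   [Box-rule on 4 via w0Rw1]
10. not a, w1   [implies-rule on 9 (branches; this branch)]
11. not (b implies not a), w2   [Dia-rule on 5: fresh world w2, w0Rw2]
12. b, w2   [neg-implies-rule on 11]
13. a, w2   [neg-implies-rule on 11]
14. b implies not a, w2   [Box-rule on 4 via w0Rw2]
15. not a, w2   [implies-rule on 14 (branches; this branch)]
Accessibility: w0Rw0, w0Rw1, w0Rw2, w1Rw0, w1Rw1, w2Rw0, w2Rw2
Branch closes: a and not a both at w2.
Every branch closes; the branch above is one of them.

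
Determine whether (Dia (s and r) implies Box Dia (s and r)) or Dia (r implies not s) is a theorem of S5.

Valid

Tableau for the negation not ((Dia (s and r) implies Box Dia (s and r)) or Dia (r implies not s)):
1. not ((Dia (s and r) implies Box Dia (s and r)) or Dia (r implies not s)), 0
2. not (Dia (s and r) implies Box Dia (s and r)), 0   [neg-or-rule on 1]
3. not Dia (r implies not s), 0   [neg-or-rule on 1]
4. Dia (s and r), 0   [neg-implies-rule on 2]
5. not Box Dia (s and r), 0   [neg-implies-rule on 2]
6. not (r implies not s), 0   [neg-Dia-rule on 3 via 0R0]
7. r, 0   [neg-implies-rule on 6]
8. s, 0   [neg-implies-rule on 6]
9. s and r, 1   [Dia-rule on 4: fresh world 1, 0R1]
10. s, 1   [and-rule on 9]
11. r, 1   [and-rule on 9]
12. not (r implies not s), 1   [neg-Dia-rule on 3 via 0R1]
13. not Dia (s and r), 2   [neg-Box-rule on 5: fresh world 2, 0R2]
14. not (r implies not s), 2   [neg-Dia-rule on 3 via 0R2]
15. r, 2   [neg-implies-rule on 14]
16. s, 2   [neg-implies-rule on 14]
17. not (s and r), 0   [neg-Dia-rule on 13 via 2R0]
18. not (s and r), 1   [neg-Dia-rule on 13 via 2R1]
19. not (s and r), 2   [neg-Dia-rule on 13 via 2R2]
20. not r, 0   [neg-and-rule on 17 (branches; this branch)]
Accessibility: 0R0, 0R1, 0R2, 1R0, 1R1, 1R2, 2R0, 2R1, 2R2
Branch closes: r and not r both at 0.
Every branch of the negation's tableau closes; the branch above is one of them.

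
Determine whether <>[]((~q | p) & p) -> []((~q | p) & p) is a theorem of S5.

Valid in S5

Tableau for the negation ~(<>[]((~q | p) & p) -> []((~q | p) & p)):
1. ~(<>[]((~q | p) & p) -> []((~q | p) & p)), u
2. <>[]((~q | p) & p), u
3. ~[]((~q | p) & p), u
4. []((~q | p) & p), v
5. (~q | p) & p, u
6. ~q | p, u
7. p, u
8. (~q | p) & p, v
9. ~q | p, v
10. p, v
11. ~((~q | p) & p), w
12. (~q | p) & p, w
13. ~q | p, w
14. p, w
15. ~(~q | p), w
16. q, w
17. ~p, w
Accessibility: uRu, uRv, uRw, vRu, vRv, vRw, wRu, wRv, wRw
Branch closes: p and ~p both at w.
All branches of the negation close; one closing branch shown above.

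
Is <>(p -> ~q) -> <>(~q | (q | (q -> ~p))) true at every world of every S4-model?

Tableau for the negation ~(<>(p -> ~q) -> <>(~q | (q | (q -> ~p)))):
1. ~(<>(p -> ~q) -> <>(~q | (q | (q -> ~p)))), 0
2. <>(p -> ~q), 0
3. ~<>(~q | (q | (q -> ~p))), 0
4. ~(~q | (q | (q -> ~p))), 0
5. q, 0
6. ~(q | (q -> ~p)), 0
7. ~q, 0
8. ~(q -> ~p), 0
Accessibility: 0R0
Branch closes: q and ~q both at 0.
Every branch of the negation's tableau closes; the branch above is one of them.

Yes, valid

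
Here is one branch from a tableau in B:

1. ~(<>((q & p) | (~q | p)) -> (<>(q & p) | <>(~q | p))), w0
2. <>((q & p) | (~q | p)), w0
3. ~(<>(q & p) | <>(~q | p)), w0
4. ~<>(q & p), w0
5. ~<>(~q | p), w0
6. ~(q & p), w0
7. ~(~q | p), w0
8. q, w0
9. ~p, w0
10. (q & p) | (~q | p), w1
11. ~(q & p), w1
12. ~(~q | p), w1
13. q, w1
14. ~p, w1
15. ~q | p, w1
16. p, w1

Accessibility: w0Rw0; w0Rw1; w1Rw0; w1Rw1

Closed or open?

Yes, closed

Both p and ~p appear at w1.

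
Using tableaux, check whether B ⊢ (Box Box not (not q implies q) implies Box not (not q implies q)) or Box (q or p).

Valid in B

Tableau for the negation not ((Box Box not (not q implies q) implies Box not (not q implies q)) or Box (q or p)):
1. not ((Box Box not (not q implies q) implies Box not (not q implies q)) or Box (q or p)), w0
2. not (Box Box not (not q implies q) implies Box not (not q implies q)), w0
3. not Box (q or p), w0
4. Box Box not (not q implies q), w0
5. not Box not (not q implies q), w0
6. Box not (not q implies q), w0
7. not (not q implies q), w0
8. not q, w0
9. not (q or p), w1
10. not q, w1
11. not p, w1
12. Box not (not q implies q), w1
13. not (not q implies q), w1
14. not q implies q, w2
15. Box not (not q implies q), w2
16. not (not q implies q), w2
17. not q, w2
18. q, w2
Accessibility: w0Rw0, w0Rw1, w0Rw2, w1Rw0, w1Rw1, w2Rw0, w2Rw2
Branch closes: q and not q both at w2.
Every branch of the negation's tableau closes; the branch above is one of them.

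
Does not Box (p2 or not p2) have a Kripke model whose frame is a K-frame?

No, unsatisfiable

1. not Box (p2 or not p2), 0
2. not (p2 or not p2), 1
3. not p2, 1
4. p2, 1
Accessibility: 0R1
Branch closes: p2 and not p2 both at 1.
Every branch closes; the branch above is one of them.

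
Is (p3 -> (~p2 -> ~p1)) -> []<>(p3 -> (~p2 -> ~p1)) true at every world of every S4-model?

Tableau for the negation ~((p3 -> (~p2 -> ~p1)) -> []<>(p3 -> (~p2 -> ~p1))):
1. ~((p3 -> (~p2 -> ~p1)) -> []<>(p3 -> (~p2 -> ~p1))), w0
2. p3 -> (~p2 -> ~p1), w0   [~->-rule on 1]
3. ~[]<>(p3 -> (~p2 -> ~p1)), w0   [~->-rule on 1]
4. ~p2 -> ~p1, w0   [->-rule on 2 (branches; this branch)]
5. ~p1, w0   [->-rule on 4 (branches; this branch)]
6. ~<>(p3 -> (~p2 -> ~p1)), w1   [~[]-rule on 3: fresh world w1, w0Rw1]
7. ~(p3 -> (~p2 -> ~p1)), w1   [~<>-rule on 6 via w1Rw1]
8. p3, w1   [~->-rule on 7]
9. ~(~p2 -> ~p1), w1   [~->-rule on 7]
10. ~p2, w1   [~->-rule on 9]
11. p1, w1   [~->-rule on 9]
Accessibility: w0Rw0, w0Rw1, w1Rw1
The negation has an open branch (countermodel exists).

Invalid (countermodel exists)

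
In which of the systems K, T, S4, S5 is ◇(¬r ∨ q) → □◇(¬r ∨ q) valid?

S5

S4-tableau for the negation ¬(◇(¬r ∨ q) → □◇(¬r ∨ q)):
1. ¬(◇(¬r ∨ q) → □◇(¬r ∨ q)), w0
2. ◇(¬r ∨ q), w0
3. ¬□◇(¬r ∨ q), w0
4. ¬r ∨ q, w1
5. q, w1
6. ¬◇(¬r ∨ q), w2
7. ¬(¬r ∨ q), w2
8. r, w2
9. ¬q, w2
Accessibility: w0Rw0, w0Rw1, w0Rw2, w1Rw1, w2Rw2
Complete open branch: countermodel on an S4-frame, so not valid in S4, nor in K, T (the same frame is also a K-frame and a T-frame).
S5-tableau for the negation ¬(◇(¬r ∨ q) → □◇(¬r ∨ q)):
1. ¬(◇(¬r ∨ q) → □◇(¬r ∨ q)), w0
2. ◇(¬r ∨ q), w0
3. ¬□◇(¬r ∨ q), w0
4. ¬r ∨ q, w1
5. q, w1
6. ¬◇(¬r ∨ q), w2
7. ¬(¬r ∨ q), w0
8. r, w0
9. ¬q, w0
10. ¬(¬r ∨ q), w1
11. r, w1
12. ¬q, w1
Accessibility: w0Rw0, w0Rw1, w0Rw2, w1Rw0, w1Rw1, w1Rw2, w2Rw0, w2Rw1, w2Rw2
Branch closes: q and ¬q both at w1.
Every branch closes (one shown): valid in S5.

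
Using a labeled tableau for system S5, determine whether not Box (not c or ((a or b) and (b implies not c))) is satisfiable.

1. not Box (not c or ((a or b) and (b implies not c))), u
2. not (not c or ((a or b) and (b implies not c))), v
3. c, v
4. not ((a or b) and (b implies not c)), v
5. not (b implies not c), v
6. b, v
Accessibility: uRu, uRv, vRu, vRv

Satisfiable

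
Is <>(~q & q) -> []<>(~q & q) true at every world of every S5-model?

Valid

Tableau for the negation ~(<>(~q & q) -> []<>(~q & q)):
1. ~(<>(~q & q) -> []<>(~q & q)), 0
2. <>(~q & q), 0
3. ~[]<>(~q & q), 0
4. ~q & q, 1
5. ~q, 1
6. q, 1
Accessibility: 0R0, 0R1, 1R0, 1R1
Branch closes: q and ~q both at 1.
Every branch of the negation's tableau closes; the branch above is one of them.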